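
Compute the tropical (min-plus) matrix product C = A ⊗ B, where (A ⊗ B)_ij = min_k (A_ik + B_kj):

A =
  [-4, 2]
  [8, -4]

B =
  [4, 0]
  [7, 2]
A ⊗ B =
  [0, -4]
  [3, -2]

Apply the min-plus product entry-by-entry:
  C[0][0] = min over k of (A[0][0] + B[0][0] = -4 + 4 = 0, A[0][1] + B[1][0] = 2 + 7 = 9) = 0 (attained at k = 0)
  C[0][1] = min over k of (A[0][0] + B[0][1] = -4 + 0 = -4, A[0][1] + B[1][1] = 2 + 2 = 4) = -4 (attained at k = 0)
  C[1][0] = min over k of (A[1][0] + B[0][0] = 8 + 4 = 12, A[1][1] + B[1][0] = -4 + 7 = 3) = 3 (attained at k = 1)
  C[1][1] = min over k of (A[1][0] + B[0][1] = 8 + 0 = 8, A[1][1] + B[1][1] = -4 + 2 = -2) = -2 (attained at k = 1)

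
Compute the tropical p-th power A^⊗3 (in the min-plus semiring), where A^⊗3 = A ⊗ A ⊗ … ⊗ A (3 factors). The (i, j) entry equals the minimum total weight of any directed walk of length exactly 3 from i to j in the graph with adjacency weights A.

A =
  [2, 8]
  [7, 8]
A^⊗3 =
  [6, 12]
  [11, 17]

Each entry (A^⊗3)_ij equals the minimum over all length-3 walks i = v_0 → v_1 → … → v_3 = j of Σ_t A[v_t][v_{t+1}]. For example, for (i, j) = (0, 1) we minimise over 4 possible intermediate vertex sequences; the minimum is 12, attained along the walk 0 → 0 → 0 → 1.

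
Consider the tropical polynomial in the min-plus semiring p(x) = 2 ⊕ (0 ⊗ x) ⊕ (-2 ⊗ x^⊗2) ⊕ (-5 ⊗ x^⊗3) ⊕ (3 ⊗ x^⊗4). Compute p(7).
p(7) = 2

A tropical monomial a ⊗ x^⊗i evaluates to a + i · x. Evaluating each term at x = 7:
  Term 0 contributes 2 + 0 · 7 = 2
  Term 1 contributes 0 + 1 · 7 = 7
  Term 2 contributes -2 + 2 · 7 = 12
  Term 3 contributes -5 + 3 · 7 = 16
  Term 4 contributes 3 + 4 · 7 = 31
p(7) = ⊕ of these = min[2, 7, 12, 16, 31] = 2.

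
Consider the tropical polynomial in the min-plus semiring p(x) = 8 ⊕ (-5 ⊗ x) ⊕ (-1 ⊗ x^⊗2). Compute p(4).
p(4) = -1

A tropical monomial a ⊗ x^⊗i evaluates to a + i · x. Evaluating each term at x = 4:
  Term 0 contributes 8 + 0 · 4 = 8
  Term 1 contributes -5 + 1 · 4 = -1
  Term 2 contributes -1 + 2 · 4 = 7
p(4) = ⊕ of these = min[8, -1, 7] = -1.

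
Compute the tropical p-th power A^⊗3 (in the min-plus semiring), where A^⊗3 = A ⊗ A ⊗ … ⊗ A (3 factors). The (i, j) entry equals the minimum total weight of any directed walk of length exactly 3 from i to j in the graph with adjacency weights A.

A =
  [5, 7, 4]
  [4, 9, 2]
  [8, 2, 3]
A^⊗3 =
  [10, 9, 8]
  [8, 7, 6]
  [9, 6, 7]

Each entry (A^⊗3)_ij equals the minimum over all length-3 walks i = v_0 → v_1 → … → v_3 = j of Σ_t A[v_t][v_{t+1}]. For example, for (i, j) = (0, 2) we minimise over 9 possible intermediate vertex sequences; the minimum is 8, attained along the walk 0 → 2 → 1 → 2.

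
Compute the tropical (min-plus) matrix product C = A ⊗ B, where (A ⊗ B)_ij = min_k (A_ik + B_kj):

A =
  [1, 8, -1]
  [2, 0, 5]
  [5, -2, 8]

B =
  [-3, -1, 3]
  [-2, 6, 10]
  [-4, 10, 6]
A ⊗ B =
  [-5, 0, 4]
  [-2, 1, 5]
  [-4, 4, 8]

Apply the min-plus product entry-by-entry:
  C[0][0] = min over k of (A[0][0] + B[0][0] = 1 + -3 = -2, A[0][1] + B[1][0] = 8 + -2 = 6, A[0][2] + B[2][0] = -1 + -4 = -5) = -5 (attained at k = 2)
  C[0][1] = min over k of (A[0][0] + B[0][1] = 1 + -1 = 0, A[0][1] + B[1][1] = 8 + 6 = 14, A[0][2] + B[2][1] = -1 + 10 = 9) = 0 (attained at k = 0)
  C[0][2] = min over k of (A[0][0] + B[0][2] = 1 + 3 = 4, A[0][1] + B[1][2] = 8 + 10 = 18, A[0][2] + B[2][2] = -1 + 6 = 5) = 4 (attained at k = 0)
  C[1][0] = min over k of (A[1][0] + B[0][0] = 2 + -3 = -1, A[1][1] + B[1][0] = 0 + -2 = -2, A[1][2] + B[2][0] = 5 + -4 = 1) = -2 (attained at k = 1)
  C[1][1] = min over k of (A[1][0] + B[0][1] = 2 + -1 = 1, A[1][1] + B[1][1] = 0 + 6 = 6, A[1][2] + B[2][1] = 5 + 10 = 15) = 1 (attained at k = 0)
  C[1][2] = min over k of (A[1][0] + B[0][2] = 2 + 3 = 5, A[1][1] + B[1][2] = 0 + 10 = 10, A[1][2] + B[2][2] = 5 + 6 = 11) = 5 (attained at k = 0)
  C[2][0] = min over k of (A[2][0] + B[0][0] = 5 + -3 = 2, A[2][1] + B[1][0] = -2 + -2 = -4, A[2][2] + B[2][0] = 8 + -4 = 4) = -4 (attained at k = 1)
  C[2][1] = min over k of (A[2][0] + B[0][1] = 5 + -1 = 4, A[2][1] + B[1][1] = -2 + 6 = 4, A[2][2] + B[2][1] = 8 + 10 = 18) = 4 (attained at k = 0)
  C[2][2] = min over k of (A[2][0] + B[0][2] = 5 + 3 = 8, A[2][1] + B[1][2] = -2 + 10 = 8, A[2][2] + B[2][2] = 8 + 6 = 14) = 8 (attained at k = 0)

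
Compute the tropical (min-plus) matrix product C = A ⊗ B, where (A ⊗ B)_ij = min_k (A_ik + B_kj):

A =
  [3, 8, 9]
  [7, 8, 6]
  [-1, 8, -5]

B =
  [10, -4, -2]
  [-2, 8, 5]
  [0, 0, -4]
A ⊗ B =
  [6, -1, 1]
  [6, 3, 2]
  [-5, -5, -9]

Apply the min-plus product entry-by-entry:
  C[0][0] = min over k of (A[0][0] + B[0][0] = 3 + 10 = 13, A[0][1] + B[1][0] = 8 + -2 = 6, A[0][2] + B[2][0] = 9 + 0 = 9) = 6 (attained at k = 1)
  C[0][1] = min over k of (A[0][0] + B[0][1] = 3 + -4 = -1, A[0][1] + B[1][1] = 8 + 8 = 16, A[0][2] + B[2][1] = 9 + 0 = 9) = -1 (attained at k = 0)
  C[0][2] = min over k of (A[0][0] + B[0][2] = 3 + -2 = 1, A[0][1] + B[1][2] = 8 + 5 = 13, A[0][2] + B[2][2] = 9 + -4 = 5) = 1 (attained at k = 0)
  C[1][0] = min over k of (A[1][0] + B[0][0] = 7 + 10 = 17, A[1][1] + B[1][0] = 8 + -2 = 6, A[1][2] + B[2][0] = 6 + 0 = 6) = 6 (attained at k = 1)
  C[1][1] = min over k of (A[1][0] + B[0][1] = 7 + -4 = 3, A[1][1] + B[1][1] = 8 + 8 = 16, A[1][2] + B[2][1] = 6 + 0 = 6) = 3 (attained at k = 0)
  C[1][2] = min over k of (A[1][0] + B[0][2] = 7 + -2 = 5, A[1][1] + B[1][2] = 8 + 5 = 13, A[1][2] + B[2][2] = 6 + -4 = 2) = 2 (attained at k = 2)
  C[2][0] = min over k of (A[2][0] + B[0][0] = -1 + 10 = 9, A[2][1] + B[1][0] = 8 + -2 = 6, A[2][2] + B[2][0] = -5 + 0 = -5) = -5 (attained at k = 2)
  C[2][1] = min over k of (A[2][0] + B[0][1] = -1 + -4 = -5, A[2][1] + B[1][1] = 8 + 8 = 16, A[2][2] + B[2][1] = -5 + 0 = -5) = -5 (attained at k = 0)
  C[2][2] = min over k of (A[2][0] + B[0][2] = -1 + -2 = -3, A[2][1] + B[1][2] = 8 + 5 = 13, A[2][2] + B[2][2] = -5 + -4 = -9) = -9 (attained at k = 2)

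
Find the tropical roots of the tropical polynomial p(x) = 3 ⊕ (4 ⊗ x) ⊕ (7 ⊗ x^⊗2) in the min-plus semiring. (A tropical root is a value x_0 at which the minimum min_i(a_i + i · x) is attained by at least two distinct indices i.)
Roots: {-3, -1}

Each tropical root is a break point of the lower envelope of the lines y = a_i + i · x (there are 3 lines, with slopes 0, 1, ..., 2). Only the lines that attain the minimum somewhere contribute to roots; other lines are dominated. Here the surviving (envelope) indices are i = 2, i = 1, i = 0.
Intersections between consecutive envelope lines give the roots: for adjacent envelope indices i < j the intersection is x = (a_i − a_j) / (j − i). Reading off the sorted break points: {-3, -1}.
Verification: at each break x_0, at least two indices attain the minimum of min_i(a_i + i · x_0).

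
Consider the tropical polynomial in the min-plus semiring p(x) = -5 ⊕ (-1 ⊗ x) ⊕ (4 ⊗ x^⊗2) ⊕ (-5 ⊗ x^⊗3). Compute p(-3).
p(-3) = -14

A tropical monomial a ⊗ x^⊗i evaluates to a + i · x. Evaluating each term at x = -3:
  Term 0 contributes -5 + 0 · -3 = -5
  Term 1 contributes -1 + 1 · -3 = -4
  Term 2 contributes 4 + 2 · -3 = -2
  Term 3 contributes -5 + 3 · -3 = -14
p(-3) = ⊕ of these = min[-5, -4, -2, -14] = -14.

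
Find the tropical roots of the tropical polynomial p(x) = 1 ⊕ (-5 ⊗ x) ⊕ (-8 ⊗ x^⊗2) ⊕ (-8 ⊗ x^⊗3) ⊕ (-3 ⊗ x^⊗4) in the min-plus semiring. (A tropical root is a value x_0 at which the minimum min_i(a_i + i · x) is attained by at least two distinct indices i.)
Roots: {-5, 0, 3, 6}

Each tropical root is a break point of the lower envelope of the lines y = a_i + i · x (there are 5 lines, with slopes 0, 1, ..., 4). Only the lines that attain the minimum somewhere contribute to roots; other lines are dominated. Here the surviving (envelope) indices are i = 4, i = 3, i = 2, i = 1, i = 0.
Intersections between consecutive envelope lines give the roots: for adjacent envelope indices i < j the intersection is x = (a_i − a_j) / (j − i). Reading off the sorted break points: {-5, 0, 3, 6}.
Verification: at each break x_0, at least two indices attain the minimum of min_i(a_i + i · x_0).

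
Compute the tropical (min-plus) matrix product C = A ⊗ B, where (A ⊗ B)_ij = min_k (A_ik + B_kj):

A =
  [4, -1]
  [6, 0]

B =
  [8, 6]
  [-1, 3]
A ⊗ B =
  [-2, 2]
  [-1, 3]

Apply the min-plus product entry-by-entry:
  C[0][0] = min over k of (A[0][0] + B[0][0] = 4 + 8 = 12, A[0][1] + B[1][0] = -1 + -1 = -2) = -2 (attained at k = 1)
  C[0][1] = min over k of (A[0][0] + B[0][1] = 4 + 6 = 10, A[0][1] + B[1][1] = -1 + 3 = 2) = 2 (attained at k = 1)
  C[1][0] = min over k of (A[1][0] + B[0][0] = 6 + 8 = 14, A[1][1] + B[1][0] = 0 + -1 = -1) = -1 (attained at k = 1)
  C[1][1] = min over k of (A[1][0] + B[0][1] = 6 + 6 = 12, A[1][1] + B[1][1] = 0 + 3 = 3) = 3 (attained at k = 1)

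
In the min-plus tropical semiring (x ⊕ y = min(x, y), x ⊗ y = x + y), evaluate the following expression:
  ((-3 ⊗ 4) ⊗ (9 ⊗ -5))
((-3 ⊗ 4) ⊗ (9 ⊗ -5)) = 5

Expand innermost to outermost. Recall ⊕ takes the minimum of its arguments and ⊗ takes their sum. Working out the expression ((-3 ⊗ 4) ⊗ (9 ⊗ -5)) gives 5.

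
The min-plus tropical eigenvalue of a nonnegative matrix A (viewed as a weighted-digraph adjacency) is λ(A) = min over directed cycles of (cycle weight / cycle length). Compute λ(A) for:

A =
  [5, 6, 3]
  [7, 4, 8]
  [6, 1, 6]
λ(A) = 11/3

Enumerate directed cycles and compute their means (weight / length). Sample:
  cycle 0 → 0: weight = 5, length = 1, mean = 5/1 ≈ 5.000
  cycle 1 → 1: weight = 4, length = 1, mean = 4/1 ≈ 4.000
  cycle 2 → 2: weight = 6, length = 1, mean = 6/1 ≈ 6.000
  cycle 0 → 1 → 0: weight = 13, length = 2, mean = 13/2 ≈ 6.500
  cycle 0 → 2 → 0: weight = 9, length = 2, mean = 9/2 ≈ 4.500
  cycle 1 → 0 → 1: weight = 13, length = 2, mean = 13/2 ≈ 6.500
Minimum mean = 3.667, attained e.g. along the cycle 0 → 2 → 1 → 0 with weight 11 and length 3. So λ(A) = 11/3 = 11/3.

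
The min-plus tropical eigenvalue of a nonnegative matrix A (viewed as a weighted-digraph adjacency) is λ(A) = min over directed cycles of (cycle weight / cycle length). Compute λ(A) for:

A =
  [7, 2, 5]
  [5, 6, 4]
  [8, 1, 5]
λ(A) = 5/2

Enumerate directed cycles and compute their means (weight / length). Sample:
  cycle 0 → 0: weight = 7, length = 1, mean = 7/1 ≈ 7.000
  cycle 1 → 1: weight = 6, length = 1, mean = 6/1 ≈ 6.000
  cycle 2 → 2: weight = 5, length = 1, mean = 5/1 ≈ 5.000
  cycle 0 → 1 → 0: weight = 7, length = 2, mean = 7/2 ≈ 3.500
  cycle 0 → 2 → 0: weight = 13, length = 2, mean = 13/2 ≈ 6.500
  cycle 1 → 0 → 1: weight = 7, length = 2, mean = 7/2 ≈ 3.500
Minimum mean = 2.500, attained e.g. along the cycle 1 → 2 → 1 with weight 5 and length 2. So λ(A) = 5/2 = 5/2.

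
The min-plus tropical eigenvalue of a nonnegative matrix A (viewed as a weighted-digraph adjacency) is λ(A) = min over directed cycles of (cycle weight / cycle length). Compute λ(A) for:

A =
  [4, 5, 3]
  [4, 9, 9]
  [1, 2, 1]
λ(A) = 1

Enumerate directed cycles and compute their means (weight / length). Sample:
  cycle 0 → 0: weight = 4, length = 1, mean = 4/1 ≈ 4.000
  cycle 1 → 1: weight = 9, length = 1, mean = 9/1 ≈ 9.000
  cycle 2 → 2: weight = 1, length = 1, mean = 1/1 ≈ 1.000
  cycle 0 → 1 → 0: weight = 9, length = 2, mean = 9/2 ≈ 4.500
  cycle 0 → 2 → 0: weight = 4, length = 2, mean = 4/2 ≈ 2.000
  cycle 1 → 0 → 1: weight = 9, length = 2, mean = 9/2 ≈ 4.500
Minimum mean = 1.000, attained e.g. along the cycle 2 → 2 with weight 1 and length 1. So λ(A) = 1/1 = 1.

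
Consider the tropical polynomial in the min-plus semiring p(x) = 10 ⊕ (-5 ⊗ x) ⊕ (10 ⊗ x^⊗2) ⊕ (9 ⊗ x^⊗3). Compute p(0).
p(0) = -5

A tropical monomial a ⊗ x^⊗i evaluates to a + i · x. Evaluating each term at x = 0:
  Term 0 contributes 10 + 0 · 0 = 10
  Term 1 contributes -5 + 1 · 0 = -5
  Term 2 contributes 10 + 2 · 0 = 10
  Term 3 contributes 9 + 3 · 0 = 9
p(0) = ⊕ of these = min[10, -5, 10, 9] = -5.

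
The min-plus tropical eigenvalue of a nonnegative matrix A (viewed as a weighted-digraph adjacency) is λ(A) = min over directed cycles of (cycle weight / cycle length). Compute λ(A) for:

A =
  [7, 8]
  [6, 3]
λ(A) = 3

Enumerate directed cycles and compute their means (weight / length). Sample:
  cycle 0 → 0: weight = 7, length = 1, mean = 7/1 ≈ 7.000
  cycle 1 → 1: weight = 3, length = 1, mean = 3/1 ≈ 3.000
  cycle 0 → 1 → 0: weight = 14, length = 2, mean = 14/2 ≈ 7.000
  cycle 1 → 0 → 1: weight = 14, length = 2, mean = 14/2 ≈ 7.000
Minimum mean = 3.000, attained e.g. along the cycle 1 → 1 with weight 3 and length 1. So λ(A) = 3/1 = 3.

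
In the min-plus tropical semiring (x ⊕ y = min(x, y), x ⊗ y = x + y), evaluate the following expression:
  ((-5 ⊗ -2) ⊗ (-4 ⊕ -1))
((-5 ⊗ -2) ⊗ (-4 ⊕ -1)) = -11

Expand innermost to outermost. Recall ⊕ takes the minimum of its arguments and ⊗ takes their sum. Working out the expression ((-5 ⊗ -2) ⊗ (-4 ⊕ -1)) gives -11.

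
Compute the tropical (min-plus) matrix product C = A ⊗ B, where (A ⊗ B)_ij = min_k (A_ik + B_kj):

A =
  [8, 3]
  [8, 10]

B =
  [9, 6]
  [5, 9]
A ⊗ B =
  [8, 12]
  [15, 14]

Apply the min-plus product entry-by-entry:
  C[0][0] = min over k of (A[0][0] + B[0][0] = 8 + 9 = 17, A[0][1] + B[1][0] = 3 + 5 = 8) = 8 (attained at k = 1)
  C[0][1] = min over k of (A[0][0] + B[0][1] = 8 + 6 = 14, A[0][1] + B[1][1] = 3 + 9 = 12) = 12 (attained at k = 1)
  C[1][0] = min over k of (A[1][0] + B[0][0] = 8 + 9 = 17, A[1][1] + B[1][0] = 10 + 5 = 15) = 15 (attained at k = 1)
  C[1][1] = min over k of (A[1][0] + B[0][1] = 8 + 6 = 14, A[1][1] + B[1][1] = 10 + 9 = 19) = 14 (attained at k = 0)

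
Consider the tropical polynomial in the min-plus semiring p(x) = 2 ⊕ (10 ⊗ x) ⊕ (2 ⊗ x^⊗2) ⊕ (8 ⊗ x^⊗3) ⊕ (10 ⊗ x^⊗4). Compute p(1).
p(1) = 2

A tropical monomial a ⊗ x^⊗i evaluates to a + i · x. Evaluating each term at x = 1:
  Term 0 contributes 2 + 0 · 1 = 2
  Term 1 contributes 10 + 1 · 1 = 11
  Term 2 contributes 2 + 2 · 1 = 4
  Term 3 contributes 8 + 3 · 1 = 11
  Term 4 contributes 10 + 4 · 1 = 14
p(1) = ⊕ of these = min[2, 11, 4, 11, 14] = 2.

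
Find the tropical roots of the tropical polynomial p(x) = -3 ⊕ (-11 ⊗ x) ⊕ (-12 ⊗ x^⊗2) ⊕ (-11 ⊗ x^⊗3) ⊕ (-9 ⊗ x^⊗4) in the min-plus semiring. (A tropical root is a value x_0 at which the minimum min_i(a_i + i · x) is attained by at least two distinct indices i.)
Roots: {-2, -1, 1, 8}

Each tropical root is a break point of the lower envelope of the lines y = a_i + i · x (there are 5 lines, with slopes 0, 1, ..., 4). Only the lines that attain the minimum somewhere contribute to roots; other lines are dominated. Here the surviving (envelope) indices are i = 4, i = 3, i = 2, i = 1, i = 0.
Intersections between consecutive envelope lines give the roots: for adjacent envelope indices i < j the intersection is x = (a_i − a_j) / (j − i). Reading off the sorted break points: {-2, -1, 1, 8}.
Verification: at each break x_0, at least two indices attain the minimum of min_i(a_i + i · x_0).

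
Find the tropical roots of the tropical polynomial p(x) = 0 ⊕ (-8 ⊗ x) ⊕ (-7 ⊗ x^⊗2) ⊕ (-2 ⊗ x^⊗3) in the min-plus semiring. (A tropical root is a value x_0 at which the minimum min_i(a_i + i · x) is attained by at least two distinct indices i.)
Roots: {-5, -1, 8}

Each tropical root is a break point of the lower envelope of the lines y = a_i + i · x (there are 4 lines, with slopes 0, 1, ..., 3). Only the lines that attain the minimum somewhere contribute to roots; other lines are dominated. Here the surviving (envelope) indices are i = 3, i = 2, i = 1, i = 0.
Intersections between consecutive envelope lines give the roots: for adjacent envelope indices i < j the intersection is x = (a_i − a_j) / (j − i). Reading off the sorted break points: {-5, -1, 8}.
Verification: at each break x_0, at least two indices attain the minimum of min_i(a_i + i · x_0).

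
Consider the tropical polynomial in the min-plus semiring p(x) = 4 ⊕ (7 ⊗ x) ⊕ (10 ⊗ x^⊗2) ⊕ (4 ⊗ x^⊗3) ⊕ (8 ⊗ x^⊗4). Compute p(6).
p(6) = 4

A tropical monomial a ⊗ x^⊗i evaluates to a + i · x. Evaluating each term at x = 6:
  Term 0 contributes 4 + 0 · 6 = 4
  Term 1 contributes 7 + 1 · 6 = 13
  Term 2 contributes 10 + 2 · 6 = 22
  Term 3 contributes 4 + 3 · 6 = 22
  Term 4 contributes 8 + 4 · 6 = 32
p(6) = ⊕ of these = min[4, 13, 22, 22, 32] = 4.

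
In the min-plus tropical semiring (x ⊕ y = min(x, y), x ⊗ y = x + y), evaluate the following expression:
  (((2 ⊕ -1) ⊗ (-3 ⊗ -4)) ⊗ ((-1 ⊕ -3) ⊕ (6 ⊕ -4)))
(((2 ⊕ -1) ⊗ (-3 ⊗ -4)) ⊗ ((-1 ⊕ -3) ⊕ (6 ⊕ -4))) = -12

Expand innermost to outermost. Recall ⊕ takes the minimum of its arguments and ⊗ takes their sum. Working out the expression (((2 ⊕ -1) ⊗ (-3 ⊗ -4)) ⊗ ((-1 ⊕ -3) ⊕ (6 ⊕ -4))) gives -12.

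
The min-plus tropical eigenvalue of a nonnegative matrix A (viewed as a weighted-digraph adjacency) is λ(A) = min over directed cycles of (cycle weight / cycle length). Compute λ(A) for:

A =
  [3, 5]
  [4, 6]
λ(A) = 3

Enumerate directed cycles and compute their means (weight / length). Sample:
  cycle 0 → 0: weight = 3, length = 1, mean = 3/1 ≈ 3.000
  cycle 1 → 1: weight = 6, length = 1, mean = 6/1 ≈ 6.000
  cycle 0 → 1 → 0: weight = 9, length = 2, mean = 9/2 ≈ 4.500
  cycle 1 → 0 → 1: weight = 9, length = 2, mean = 9/2 ≈ 4.500
Minimum mean = 3.000, attained e.g. along the cycle 0 → 0 with weight 3 and length 1. So λ(A) = 3/1 = 3.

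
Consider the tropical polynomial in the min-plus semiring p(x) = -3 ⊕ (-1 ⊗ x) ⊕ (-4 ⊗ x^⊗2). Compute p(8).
p(8) = -3

A tropical monomial a ⊗ x^⊗i evaluates to a + i · x. Evaluating each term at x = 8:
  Term 0 contributes -3 + 0 · 8 = -3
  Term 1 contributes -1 + 1 · 8 = 7
  Term 2 contributes -4 + 2 · 8 = 12
p(8) = ⊕ of these = min[-3, 7, 12] = -3.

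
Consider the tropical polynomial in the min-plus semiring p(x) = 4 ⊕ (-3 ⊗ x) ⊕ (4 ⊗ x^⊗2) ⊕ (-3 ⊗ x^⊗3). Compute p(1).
p(1) = -2

A tropical monomial a ⊗ x^⊗i evaluates to a + i · x. Evaluating each term at x = 1:
  Term 0 contributes 4 + 0 · 1 = 4
  Term 1 contributes -3 + 1 · 1 = -2
  Term 2 contributes 4 + 2 · 1 = 6
  Term 3 contributes -3 + 3 · 1 = 0
p(1) = ⊕ of these = min[4, -2, 6, 0] = -2.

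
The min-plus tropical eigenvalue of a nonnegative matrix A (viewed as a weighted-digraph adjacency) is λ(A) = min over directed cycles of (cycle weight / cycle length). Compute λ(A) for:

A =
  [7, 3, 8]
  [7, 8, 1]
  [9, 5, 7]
λ(A) = 3

Enumerate directed cycles and compute their means (weight / length). Sample:
  cycle 0 → 0: weight = 7, length = 1, mean = 7/1 ≈ 7.000
  cycle 1 → 1: weight = 8, length = 1, mean = 8/1 ≈ 8.000
  cycle 2 → 2: weight = 7, length = 1, mean = 7/1 ≈ 7.000
  cycle 0 → 1 → 0: weight = 10, length = 2, mean = 10/2 ≈ 5.000
  cycle 0 → 2 → 0: weight = 17, length = 2, mean = 17/2 ≈ 8.500
  cycle 1 → 0 → 1: weight = 10, length = 2, mean = 10/2 ≈ 5.000
Minimum mean = 3.000, attained e.g. along the cycle 1 → 2 → 1 with weight 6 and length 2. So λ(A) = 6/2 = 3.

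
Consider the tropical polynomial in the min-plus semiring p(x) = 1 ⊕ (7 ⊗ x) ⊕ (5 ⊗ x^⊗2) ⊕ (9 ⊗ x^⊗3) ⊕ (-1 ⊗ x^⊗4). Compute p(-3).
p(-3) = -13

A tropical monomial a ⊗ x^⊗i evaluates to a + i · x. Evaluating each term at x = -3:
  Term 0 contributes 1 + 0 · -3 = 1
  Term 1 contributes 7 + 1 · -3 = 4
  Term 2 contributes 5 + 2 · -3 = -1
  Term 3 contributes 9 + 3 · -3 = 0
  Term 4 contributes -1 + 4 · -3 = -13
p(-3) = ⊕ of these = min[1, 4, -1, 0, -13] = -13.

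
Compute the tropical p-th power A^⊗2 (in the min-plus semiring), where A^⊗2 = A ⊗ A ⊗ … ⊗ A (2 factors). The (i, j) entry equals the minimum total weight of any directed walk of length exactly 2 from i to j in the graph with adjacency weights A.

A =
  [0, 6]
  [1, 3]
A^⊗2 =
  [0, 6]
  [1, 6]

Each entry (A^⊗2)_ij equals the minimum over all length-2 walks i = v_0 → v_1 → … → v_2 = j of Σ_t A[v_t][v_{t+1}]. For example, for (i, j) = (0, 1) we minimise over 2 possible intermediate vertex sequences; the minimum is 6, attained along the walk 0 → 0 → 1.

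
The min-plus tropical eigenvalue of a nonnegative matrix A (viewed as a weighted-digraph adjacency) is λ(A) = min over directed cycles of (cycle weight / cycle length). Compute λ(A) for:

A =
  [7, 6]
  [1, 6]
λ(A) = 7/2

Enumerate directed cycles and compute their means (weight / length). Sample:
  cycle 0 → 0: weight = 7, length = 1, mean = 7/1 ≈ 7.000
  cycle 1 → 1: weight = 6, length = 1, mean = 6/1 ≈ 6.000
  cycle 0 → 1 → 0: weight = 7, length = 2, mean = 7/2 ≈ 3.500
  cycle 1 → 0 → 1: weight = 7, length = 2, mean = 7/2 ≈ 3.500
Minimum mean = 3.500, attained e.g. along the cycle 0 → 1 → 0 with weight 7 and length 2. So λ(A) = 7/2 = 7/2.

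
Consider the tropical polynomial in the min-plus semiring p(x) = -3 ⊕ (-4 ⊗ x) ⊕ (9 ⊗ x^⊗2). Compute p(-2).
p(-2) = -6

A tropical monomial a ⊗ x^⊗i evaluates to a + i · x. Evaluating each term at x = -2:
  Term 0 contributes -3 + 0 · -2 = -3
  Term 1 contributes -4 + 1 · -2 = -6
  Term 2 contributes 9 + 2 · -2 = 5
p(-2) = ⊕ of these = min[-3, -6, 5] = -6.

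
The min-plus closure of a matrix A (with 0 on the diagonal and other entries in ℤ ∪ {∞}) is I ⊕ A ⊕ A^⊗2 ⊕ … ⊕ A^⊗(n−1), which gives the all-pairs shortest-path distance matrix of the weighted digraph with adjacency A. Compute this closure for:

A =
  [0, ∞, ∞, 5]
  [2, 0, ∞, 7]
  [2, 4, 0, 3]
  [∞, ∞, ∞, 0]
Closure =
  [0, ∞, ∞, 5]
  [2, 0, ∞, 7]
  [2, 4, 0, 3]
  [∞, ∞, ∞, 0]

This is the Floyd-Warshall all-pairs shortest-path computation. For each intermediate vertex k = 0, 1, …, 3, update dist[i][j] ← min(dist[i][j], dist[i][k] + dist[k][j]). The final matrix gives, for each (i, j), the minimum total weight of any directed path from i to j (possibly empty when i = j).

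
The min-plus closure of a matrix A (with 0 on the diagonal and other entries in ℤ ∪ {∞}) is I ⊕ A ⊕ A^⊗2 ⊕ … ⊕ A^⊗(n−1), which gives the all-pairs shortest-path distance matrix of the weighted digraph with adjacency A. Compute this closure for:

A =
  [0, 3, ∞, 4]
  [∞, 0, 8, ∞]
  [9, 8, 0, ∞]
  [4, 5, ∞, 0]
Closure =
  [0, 3, 11, 4]
  [17, 0, 8, 21]
  [9, 8, 0, 13]
  [4, 5, 13, 0]

This is the Floyd-Warshall all-pairs shortest-path computation. For each intermediate vertex k = 0, 1, …, 3, update dist[i][j] ← min(dist[i][j], dist[i][k] + dist[k][j]). The final matrix gives, for each (i, j), the minimum total weight of any directed path from i to j (possibly empty when i = j).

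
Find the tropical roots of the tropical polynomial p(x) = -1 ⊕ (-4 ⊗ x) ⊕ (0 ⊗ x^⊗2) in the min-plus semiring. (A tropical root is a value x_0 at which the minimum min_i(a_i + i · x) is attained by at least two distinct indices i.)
Roots: {-4, 3}

Each tropical root is a break point of the lower envelope of the lines y = a_i + i · x (there are 3 lines, with slopes 0, 1, ..., 2). Only the lines that attain the minimum somewhere contribute to roots; other lines are dominated. Here the surviving (envelope) indices are i = 2, i = 1, i = 0.
Intersections between consecutive envelope lines give the roots: for adjacent envelope indices i < j the intersection is x = (a_i − a_j) / (j − i). Reading off the sorted break points: {-4, 3}.
Verification: at each break x_0, at least two indices attain the minimum of min_i(a_i + i · x_0).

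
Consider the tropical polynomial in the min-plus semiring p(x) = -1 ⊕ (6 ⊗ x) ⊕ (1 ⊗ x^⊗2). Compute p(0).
p(0) = -1

A tropical monomial a ⊗ x^⊗i evaluates to a + i · x. Evaluating each term at x = 0:
  Term 0 contributes -1 + 0 · 0 = -1
  Term 1 contributes 6 + 1 · 0 = 6
  Term 2 contributes 1 + 2 · 0 = 1
p(0) = ⊕ of these = min[-1, 6, 1] = -1.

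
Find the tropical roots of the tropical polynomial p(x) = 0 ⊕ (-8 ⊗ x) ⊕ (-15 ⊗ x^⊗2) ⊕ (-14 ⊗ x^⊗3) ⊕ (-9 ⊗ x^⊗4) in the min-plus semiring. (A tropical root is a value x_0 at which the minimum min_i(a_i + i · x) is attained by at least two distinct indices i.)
Roots: {-5, -1, 7, 8}

Each tropical root is a break point of the lower envelope of the lines y = a_i + i · x (there are 5 lines, with slopes 0, 1, ..., 4). Only the lines that attain the minimum somewhere contribute to roots; other lines are dominated. Here the surviving (envelope) indices are i = 4, i = 3, i = 2, i = 1, i = 0.
Intersections between consecutive envelope lines give the roots: for adjacent envelope indices i < j the intersection is x = (a_i − a_j) / (j − i). Reading off the sorted break points: {-5, -1, 7, 8}.
Verification: at each break x_0, at least two indices attain the minimum of min_i(a_i + i · x_0).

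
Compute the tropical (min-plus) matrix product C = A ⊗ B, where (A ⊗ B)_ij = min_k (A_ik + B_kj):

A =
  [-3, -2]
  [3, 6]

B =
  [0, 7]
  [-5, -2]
A ⊗ B =
  [-7, -4]
  [1, 4]

Apply the min-plus product entry-by-entry:
  C[0][0] = min over k of (A[0][0] + B[0][0] = -3 + 0 = -3, A[0][1] + B[1][0] = -2 + -5 = -7) = -7 (attained at k = 1)
  C[0][1] = min over k of (A[0][0] + B[0][1] = -3 + 7 = 4, A[0][1] + B[1][1] = -2 + -2 = -4) = -4 (attained at k = 1)
  C[1][0] = min over k of (A[1][0] + B[0][0] = 3 + 0 = 3, A[1][1] + B[1][0] = 6 + -5 = 1) = 1 (attained at k = 1)
  C[1][1] = min over k of (A[1][0] + B[0][1] = 3 + 7 = 10, A[1][1] + B[1][1] = 6 + -2 = 4) = 4 (attained at k = 1)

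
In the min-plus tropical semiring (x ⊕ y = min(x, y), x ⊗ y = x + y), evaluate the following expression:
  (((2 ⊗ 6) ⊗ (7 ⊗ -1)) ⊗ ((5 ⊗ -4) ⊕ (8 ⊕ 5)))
(((2 ⊗ 6) ⊗ (7 ⊗ -1)) ⊗ ((5 ⊗ -4) ⊕ (8 ⊕ 5))) = 15

Expand innermost to outermost. Recall ⊕ takes the minimum of its arguments and ⊗ takes their sum. Working out the expression (((2 ⊗ 6) ⊗ (7 ⊗ -1)) ⊗ ((5 ⊗ -4) ⊕ (8 ⊕ 5))) gives 15.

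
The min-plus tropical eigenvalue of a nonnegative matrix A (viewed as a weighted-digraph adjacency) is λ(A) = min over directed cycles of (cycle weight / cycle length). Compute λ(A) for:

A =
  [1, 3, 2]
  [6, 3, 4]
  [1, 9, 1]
λ(A) = 1

Enumerate directed cycles and compute their means (weight / length). Sample:
  cycle 0 → 0: weight = 1, length = 1, mean = 1/1 ≈ 1.000
  cycle 1 → 1: weight = 3, length = 1, mean = 3/1 ≈ 3.000
  cycle 2 → 2: weight = 1, length = 1, mean = 1/1 ≈ 1.000
  cycle 0 → 1 → 0: weight = 9, length = 2, mean = 9/2 ≈ 4.500
  cycle 0 → 2 → 0: weight = 3, length = 2, mean = 3/2 ≈ 1.500
  cycle 1 → 0 → 1: weight = 9, length = 2, mean = 9/2 ≈ 4.500
Minimum mean = 1.000, attained e.g. along the cycle 0 → 0 with weight 1 and length 1. So λ(A) = 1/1 = 1.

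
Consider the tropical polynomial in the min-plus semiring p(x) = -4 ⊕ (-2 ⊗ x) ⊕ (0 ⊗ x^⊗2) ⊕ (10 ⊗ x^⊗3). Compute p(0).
p(0) = -4

A tropical monomial a ⊗ x^⊗i evaluates to a + i · x. Evaluating each term at x = 0:
  Term 0 contributes -4 + 0 · 0 = -4
  Term 1 contributes -2 + 1 · 0 = -2
  Term 2 contributes 0 + 2 · 0 = 0
  Term 3 contributes 10 + 3 · 0 = 10
p(0) = ⊕ of these = min[-4, -2, 0, 10] = -4.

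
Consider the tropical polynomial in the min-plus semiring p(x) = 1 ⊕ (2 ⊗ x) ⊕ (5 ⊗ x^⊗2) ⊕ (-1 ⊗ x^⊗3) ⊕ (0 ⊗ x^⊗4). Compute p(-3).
p(-3) = -12

A tropical monomial a ⊗ x^⊗i evaluates to a + i · x. Evaluating each term at x = -3:
  Term 0 contributes 1 + 0 · -3 = 1
  Term 1 contributes 2 + 1 · -3 = -1
  Term 2 contributes 5 + 2 · -3 = -1
  Term 3 contributes -1 + 3 · -3 = -10
  Term 4 contributes 0 + 4 · -3 = -12
p(-3) = ⊕ of these = min[1, -1, -1, -10, -12] = -12.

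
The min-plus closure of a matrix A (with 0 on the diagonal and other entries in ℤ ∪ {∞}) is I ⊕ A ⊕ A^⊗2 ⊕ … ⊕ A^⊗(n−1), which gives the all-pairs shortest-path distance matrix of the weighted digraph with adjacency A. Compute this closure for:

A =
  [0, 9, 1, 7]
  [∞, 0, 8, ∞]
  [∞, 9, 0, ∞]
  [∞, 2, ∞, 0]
Closure =
  [0, 9, 1, 7]
  [∞, 0, 8, ∞]
  [∞, 9, 0, ∞]
  [∞, 2, 10, 0]

This is the Floyd-Warshall all-pairs shortest-path computation. For each intermediate vertex k = 0, 1, …, 3, update dist[i][j] ← min(dist[i][j], dist[i][k] + dist[k][j]). The final matrix gives, for each (i, j), the minimum total weight of any directed path from i to j (possibly empty when i = j).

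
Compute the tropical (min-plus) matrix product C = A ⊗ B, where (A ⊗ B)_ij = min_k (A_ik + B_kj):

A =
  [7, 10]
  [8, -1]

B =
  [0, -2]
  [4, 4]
A ⊗ B =
  [7, 5]
  [3, 3]

Apply the min-plus product entry-by-entry:
  C[0][0] = min over k of (A[0][0] + B[0][0] = 7 + 0 = 7, A[0][1] + B[1][0] = 10 + 4 = 14) = 7 (attained at k = 0)
  C[0][1] = min over k of (A[0][0] + B[0][1] = 7 + -2 = 5, A[0][1] + B[1][1] = 10 + 4 = 14) = 5 (attained at k = 0)
  C[1][0] = min over k of (A[1][0] + B[0][0] = 8 + 0 = 8, A[1][1] + B[1][0] = -1 + 4 = 3) = 3 (attained at k = 1)
  C[1][1] = min over k of (A[1][0] + B[0][1] = 8 + -2 = 6, A[1][1] + B[1][1] = -1 + 4 = 3) = 3 (attained at k = 1)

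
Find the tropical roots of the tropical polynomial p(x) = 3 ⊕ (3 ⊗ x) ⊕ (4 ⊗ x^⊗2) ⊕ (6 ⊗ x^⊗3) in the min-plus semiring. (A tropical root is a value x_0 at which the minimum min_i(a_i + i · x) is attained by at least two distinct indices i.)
Roots: {-2, -1, 0}

Each tropical root is a break point of the lower envelope of the lines y = a_i + i · x (there are 4 lines, with slopes 0, 1, ..., 3). Only the lines that attain the minimum somewhere contribute to roots; other lines are dominated. Here the surviving (envelope) indices are i = 3, i = 2, i = 1, i = 0.
Intersections between consecutive envelope lines give the roots: for adjacent envelope indices i < j the intersection is x = (a_i − a_j) / (j − i). Reading off the sorted break points: {-2, -1, 0}.
Verification: at each break x_0, at least two indices attain the minimum of min_i(a_i + i · x_0).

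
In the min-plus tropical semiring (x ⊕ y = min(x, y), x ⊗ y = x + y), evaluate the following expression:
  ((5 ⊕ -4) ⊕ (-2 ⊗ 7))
((5 ⊕ -4) ⊕ (-2 ⊗ 7)) = -4

Expand innermost to outermost. Recall ⊕ takes the minimum of its arguments and ⊗ takes their sum. Working out the expression ((5 ⊕ -4) ⊕ (-2 ⊗ 7)) gives -4.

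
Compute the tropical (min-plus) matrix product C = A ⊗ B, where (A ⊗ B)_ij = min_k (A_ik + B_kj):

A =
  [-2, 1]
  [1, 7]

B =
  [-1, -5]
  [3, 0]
A ⊗ B =
  [-3, -7]
  [0, -4]

Apply the min-plus product entry-by-entry:
  C[0][0] = min over k of (A[0][0] + B[0][0] = -2 + -1 = -3, A[0][1] + B[1][0] = 1 + 3 = 4) = -3 (attained at k = 0)
  C[0][1] = min over k of (A[0][0] + B[0][1] = -2 + -5 = -7, A[0][1] + B[1][1] = 1 + 0 = 1) = -7 (attained at k = 0)
  C[1][0] = min over k of (A[1][0] + B[0][0] = 1 + -1 = 0, A[1][1] + B[1][0] = 7 + 3 = 10) = 0 (attained at k = 0)
  C[1][1] = min over k of (A[1][0] + B[0][1] = 1 + -5 = -4, A[1][1] + B[1][1] = 7 + 0 = 7) = -4 (attained at k = 0)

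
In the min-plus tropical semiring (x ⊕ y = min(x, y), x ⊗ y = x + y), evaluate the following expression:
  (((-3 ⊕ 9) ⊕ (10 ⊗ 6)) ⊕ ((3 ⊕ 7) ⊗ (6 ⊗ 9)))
(((-3 ⊕ 9) ⊕ (10 ⊗ 6)) ⊕ ((3 ⊕ 7) ⊗ (6 ⊗ 9))) = -3

Expand innermost to outermost. Recall ⊕ takes the minimum of its arguments and ⊗ takes their sum. Working out the expression (((-3 ⊕ 9) ⊕ (10 ⊗ 6)) ⊕ ((3 ⊕ 7) ⊗ (6 ⊗ 9))) gives -3.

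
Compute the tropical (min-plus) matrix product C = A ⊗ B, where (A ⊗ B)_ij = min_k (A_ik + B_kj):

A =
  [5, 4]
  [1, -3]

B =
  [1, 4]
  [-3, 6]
A ⊗ B =
  [1, 9]
  [-6, 3]

Apply the min-plus product entry-by-entry:
  C[0][0] = min over k of (A[0][0] + B[0][0] = 5 + 1 = 6, A[0][1] + B[1][0] = 4 + -3 = 1) = 1 (attained at k = 1)
  C[0][1] = min over k of (A[0][0] + B[0][1] = 5 + 4 = 9, A[0][1] + B[1][1] = 4 + 6 = 10) = 9 (attained at k = 0)
  C[1][0] = min over k of (A[1][0] + B[0][0] = 1 + 1 = 2, A[1][1] + B[1][0] = -3 + -3 = -6) = -6 (attained at k = 1)
  C[1][1] = min over k of (A[1][0] + B[0][1] = 1 + 4 = 5, A[1][1] + B[1][1] = -3 + 6 = 3) = 3 (attained at k = 1)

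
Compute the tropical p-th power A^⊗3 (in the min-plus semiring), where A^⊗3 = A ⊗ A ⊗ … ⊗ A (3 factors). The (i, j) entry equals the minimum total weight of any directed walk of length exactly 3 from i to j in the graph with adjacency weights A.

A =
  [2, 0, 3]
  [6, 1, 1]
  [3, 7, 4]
A^⊗3 =
  [4, 2, 2]
  [5, 3, 3]
  [7, 4, 4]

Each entry (A^⊗3)_ij equals the minimum over all length-3 walks i = v_0 → v_1 → … → v_3 = j of Σ_t A[v_t][v_{t+1}]. For example, for (i, j) = (0, 2) we minimise over 9 possible intermediate vertex sequences; the minimum is 2, attained along the walk 0 → 1 → 1 → 2.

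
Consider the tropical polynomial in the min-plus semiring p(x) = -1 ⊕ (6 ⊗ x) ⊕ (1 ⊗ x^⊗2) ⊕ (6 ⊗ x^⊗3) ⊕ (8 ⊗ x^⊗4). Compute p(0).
p(0) = -1

A tropical monomial a ⊗ x^⊗i evaluates to a + i · x. Evaluating each term at x = 0:
  Term 0 contributes -1 + 0 · 0 = -1
  Term 1 contributes 6 + 1 · 0 = 6
  Term 2 contributes 1 + 2 · 0 = 1
  Term 3 contributes 6 + 3 · 0 = 6
  Term 4 contributes 8 + 4 · 0 = 8
p(0) = ⊕ of these = min[-1, 6, 1, 6, 8] = -1.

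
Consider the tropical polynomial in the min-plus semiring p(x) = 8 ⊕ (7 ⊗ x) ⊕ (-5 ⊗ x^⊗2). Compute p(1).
p(1) = -3

A tropical monomial a ⊗ x^⊗i evaluates to a + i · x. Evaluating each term at x = 1:
  Term 0 contributes 8 + 0 · 1 = 8
  Term 1 contributes 7 + 1 · 1 = 8
  Term 2 contributes -5 + 2 · 1 = -3
p(1) = ⊕ of these = min[8, 8, -3] = -3.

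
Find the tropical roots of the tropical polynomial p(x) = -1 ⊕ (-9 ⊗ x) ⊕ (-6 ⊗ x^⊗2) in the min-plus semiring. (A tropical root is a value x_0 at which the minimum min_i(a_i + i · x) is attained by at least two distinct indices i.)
Roots: {-3, 8}

Each tropical root is a break point of the lower envelope of the lines y = a_i + i · x (there are 3 lines, with slopes 0, 1, ..., 2). Only the lines that attain the minimum somewhere contribute to roots; other lines are dominated. Here the surviving (envelope) indices are i = 2, i = 1, i = 0.
Intersections between consecutive envelope lines give the roots: for adjacent envelope indices i < j the intersection is x = (a_i − a_j) / (j − i). Reading off the sorted break points: {-3, 8}.
Verification: at each break x_0, at least two indices attain the minimum of min_i(a_i + i · x_0).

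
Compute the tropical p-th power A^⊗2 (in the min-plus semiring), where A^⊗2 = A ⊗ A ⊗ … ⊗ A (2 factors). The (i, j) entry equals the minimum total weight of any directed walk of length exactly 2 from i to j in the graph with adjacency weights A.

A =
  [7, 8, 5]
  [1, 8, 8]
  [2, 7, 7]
A^⊗2 =
  [7, 12, 12]
  [8, 9, 6]
  [8, 10, 7]

Each entry (A^⊗2)_ij equals the minimum over all length-2 walks i = v_0 → v_1 → … → v_2 = j of Σ_t A[v_t][v_{t+1}]. For example, for (i, j) = (0, 2) we minimise over 3 possible intermediate vertex sequences; the minimum is 12, attained along the walk 0 → 0 → 2.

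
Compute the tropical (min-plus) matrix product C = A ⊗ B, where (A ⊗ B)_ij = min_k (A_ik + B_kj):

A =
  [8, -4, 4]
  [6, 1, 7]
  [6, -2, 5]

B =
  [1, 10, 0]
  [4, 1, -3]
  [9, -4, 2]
A ⊗ B =
  [0, -3, -7]
  [5, 2, -2]
  [2, -1, -5]

Apply the min-plus product entry-by-entry:
  C[0][0] = min over k of (A[0][0] + B[0][0] = 8 + 1 = 9, A[0][1] + B[1][0] = -4 + 4 = 0, A[0][2] + B[2][0] = 4 + 9 = 13) = 0 (attained at k = 1)
  C[0][1] = min over k of (A[0][0] + B[0][1] = 8 + 10 = 18, A[0][1] + B[1][1] = -4 + 1 = -3, A[0][2] + B[2][1] = 4 + -4 = 0) = -3 (attained at k = 1)
  C[0][2] = min over k of (A[0][0] + B[0][2] = 8 + 0 = 8, A[0][1] + B[1][2] = -4 + -3 = -7, A[0][2] + B[2][2] = 4 + 2 = 6) = -7 (attained at k = 1)
  C[1][0] = min over k of (A[1][0] + B[0][0] = 6 + 1 = 7, A[1][1] + B[1][0] = 1 + 4 = 5, A[1][2] + B[2][0] = 7 + 9 = 16) = 5 (attained at k = 1)
  C[1][1] = min over k of (A[1][0] + B[0][1] = 6 + 10 = 16, A[1][1] + B[1][1] = 1 + 1 = 2, A[1][2] + B[2][1] = 7 + -4 = 3) = 2 (attained at k = 1)
  C[1][2] = min over k of (A[1][0] + B[0][2] = 6 + 0 = 6, A[1][1] + B[1][2] = 1 + -3 = -2, A[1][2] + B[2][2] = 7 + 2 = 9) = -2 (attained at k = 1)
  C[2][0] = min over k of (A[2][0] + B[0][0] = 6 + 1 = 7, A[2][1] + B[1][0] = -2 + 4 = 2, A[2][2] + B[2][0] = 5 + 9 = 14) = 2 (attained at k = 1)
  C[2][1] = min over k of (A[2][0] + B[0][1] = 6 + 10 = 16, A[2][1] + B[1][1] = -2 + 1 = -1, A[2][2] + B[2][1] = 5 + -4 = 1) = -1 (attained at k = 1)
  C[2][2] = min over k of (A[2][0] + B[0][2] = 6 + 0 = 6, A[2][1] + B[1][2] = -2 + -3 = -5, A[2][2] + B[2][2] = 5 + 2 = 7) = -5 (attained at k = 1)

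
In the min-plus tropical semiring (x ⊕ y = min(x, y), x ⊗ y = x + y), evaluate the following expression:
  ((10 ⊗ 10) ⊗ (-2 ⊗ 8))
((10 ⊗ 10) ⊗ (-2 ⊗ 8)) = 26

Expand innermost to outermost. Recall ⊕ takes the minimum of its arguments and ⊗ takes their sum. Working out the expression ((10 ⊗ 10) ⊗ (-2 ⊗ 8)) gives 26.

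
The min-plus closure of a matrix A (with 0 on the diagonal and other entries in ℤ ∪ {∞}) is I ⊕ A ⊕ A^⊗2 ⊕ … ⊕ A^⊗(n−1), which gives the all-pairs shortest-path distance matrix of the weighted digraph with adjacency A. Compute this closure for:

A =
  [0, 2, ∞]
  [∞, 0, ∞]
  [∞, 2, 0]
Closure =
  [0, 2, ∞]
  [∞, 0, ∞]
  [∞, 2, 0]

This is the Floyd-Warshall all-pairs shortest-path computation. For each intermediate vertex k = 0, 1, …, 2, update dist[i][j] ← min(dist[i][j], dist[i][k] + dist[k][j]). The final matrix gives, for each (i, j), the minimum total weight of any directed path from i to j (possibly empty when i = j).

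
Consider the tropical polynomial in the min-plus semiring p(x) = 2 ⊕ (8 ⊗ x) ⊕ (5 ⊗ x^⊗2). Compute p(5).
p(5) = 2

A tropical monomial a ⊗ x^⊗i evaluates to a + i · x. Evaluating each term at x = 5:
  Term 0 contributes 2 + 0 · 5 = 2
  Term 1 contributes 8 + 1 · 5 = 13
  Term 2 contributes 5 + 2 · 5 = 15
p(5) = ⊕ of these = min[2, 13, 15] = 2.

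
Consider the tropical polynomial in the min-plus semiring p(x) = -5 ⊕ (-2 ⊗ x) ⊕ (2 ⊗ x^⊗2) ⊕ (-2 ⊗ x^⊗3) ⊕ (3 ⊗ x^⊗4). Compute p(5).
p(5) = -5

A tropical monomial a ⊗ x^⊗i evaluates to a + i · x. Evaluating each term at x = 5:
  Term 0 contributes -5 + 0 · 5 = -5
  Term 1 contributes -2 + 1 · 5 = 3
  Term 2 contributes 2 + 2 · 5 = 12
  Term 3 contributes -2 + 3 · 5 = 13
  Term 4 contributes 3 + 4 · 5 = 23
p(5) = ⊕ of these = min[-5, 3, 12, 13, 23] = -5.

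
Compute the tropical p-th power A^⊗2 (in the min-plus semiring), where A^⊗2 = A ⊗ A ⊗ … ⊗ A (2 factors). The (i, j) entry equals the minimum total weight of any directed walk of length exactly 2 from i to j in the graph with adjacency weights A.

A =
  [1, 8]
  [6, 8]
A^⊗2 =
  [2, 9]
  [7, 14]

Each entry (A^⊗2)_ij equals the minimum over all length-2 walks i = v_0 → v_1 → … → v_2 = j of Σ_t A[v_t][v_{t+1}]. For example, for (i, j) = (0, 1) we minimise over 2 possible intermediate vertex sequences; the minimum is 9, attained along the walk 0 → 0 → 1.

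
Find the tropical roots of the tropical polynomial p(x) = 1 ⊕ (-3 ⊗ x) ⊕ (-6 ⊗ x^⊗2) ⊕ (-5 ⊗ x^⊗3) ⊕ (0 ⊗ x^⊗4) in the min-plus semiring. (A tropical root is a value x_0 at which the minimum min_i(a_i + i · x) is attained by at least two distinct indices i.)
Roots: {-5, -1, 3, 4}

Each tropical root is a break point of the lower envelope of the lines y = a_i + i · x (there are 5 lines, with slopes 0, 1, ..., 4). Only the lines that attain the minimum somewhere contribute to roots; other lines are dominated. Here the surviving (envelope) indices are i = 4, i = 3, i = 2, i = 1, i = 0.
Intersections between consecutive envelope lines give the roots: for adjacent envelope indices i < j the intersection is x = (a_i − a_j) / (j − i). Reading off the sorted break points: {-5, -1, 3, 4}.
Verification: at each break x_0, at least two indices attain the minimum of min_i(a_i + i · x_0).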